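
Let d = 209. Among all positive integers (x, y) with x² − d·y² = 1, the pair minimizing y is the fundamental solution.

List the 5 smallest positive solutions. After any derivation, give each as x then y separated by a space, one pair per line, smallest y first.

46551 3220
4333991201 299788440
403503248748951 27910903337660
37566959460690844801 2598560922243032880
3497559059305735783913751 241931218954759943856100

√209 = [14; 2,5,3,2,3,5,2,28, …], period ℓ=8 (even) → k=7
i=0: a=14 ⇒ p=14, q=1
i=1: a=2 ⇒ p=29, q=2
i=2: a=5 ⇒ p=159, q=11
i=3: a=3 ⇒ p=506, q=35
…
i=6: a=5 ⇒ p=21266, q=1471
i=7: a=2 ⇒ p=46551, q=3220
→ (46551, 3220).  Check: 46551²=2166995601, 209·3220²=2166995600, difference 1.
k=2:  x_2 = 46551·46551+209·3220·3220 = 4333991201,  y_2 = 46551·3220+3220·46551 = 299788440
k=3:  x_3 = 46551·4333991201+209·3220·299788440 = 403503248748951,  y_3 = 46551·299788440+3220·4333991201 = 27910903337660
k=4:  x_4 = 46551·403503248748951+209·3220·27910903337660 = 37566959460690844801,  y_4 = 46551·27910903337660+3220·403503248748951 = 2598560922243032880
k=5:  x_5 = 46551·37566959460690844801+209·3220·2598560922243032880 = 3497559059305735783913751,  y_5 = 46551·2598560922243032880+3220·37566959460690844801 = 241931218954759943856100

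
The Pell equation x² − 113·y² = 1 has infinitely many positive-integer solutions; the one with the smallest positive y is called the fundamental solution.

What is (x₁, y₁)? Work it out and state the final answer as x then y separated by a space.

1204353 113296

d=113: √d = [10; 1,1,1,2,2,1,1,1,20] (ℓ=9, odd), read p_17/q_17
k=0  a_k=10  p_k/q_k = 10/1
…
k=2  a_k=1  p_k/q_k = 21/2
…
k=11  a_k=1  p_k/q_k = 32794/3085
…
k=16  a_k=1  p_k/q_k = 758918/71393
k=17  a_k=1  p_k/q_k = 1204353/113296
(x₁, y₁) = (1204353, 113296);  1204353² − 113·113296² = 1 ✓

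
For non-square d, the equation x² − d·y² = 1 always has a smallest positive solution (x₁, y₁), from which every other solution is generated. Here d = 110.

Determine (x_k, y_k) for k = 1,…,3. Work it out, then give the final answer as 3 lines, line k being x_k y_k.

d=110: √d = [10; 2,20] (ℓ=2, even), read p_1/q_1
a_0=10:  p_0=10·1+0=10,  q_0=10·0+1=1
a_1=2:  p_1=2·10+1=21,  q_1=2·1+0=2
fundamental: x₁=21, y₁=2  (since 441 − 110·4 = 1)
(x_2, y_2) = (21·21 + 110·2·2, 21·2 + 2·21) = (881, 84)
(x_3, y_3) = (21·881 + 110·2·84, 21·84 + 2·881) = (36981, 3526)

21 2
881 84
36981 3526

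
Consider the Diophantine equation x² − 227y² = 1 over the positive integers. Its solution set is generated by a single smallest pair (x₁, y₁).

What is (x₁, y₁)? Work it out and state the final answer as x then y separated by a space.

[15; 15,30] for √227; ℓ=2 ⇒ convergent index 1
k=0  a_k=15  p_k/q_k = 15/1
k=1  a_k=15  p_k/q_k = 226/15
→ (226, 15).  Check: 226²=51076, 227·15²=51075, difference 1.

226 15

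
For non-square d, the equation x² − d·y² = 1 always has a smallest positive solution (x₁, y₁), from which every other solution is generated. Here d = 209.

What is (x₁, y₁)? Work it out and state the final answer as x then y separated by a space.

[14; 2,5,3,2,3,5,2,28] for √209; ℓ=8 ⇒ convergent index 7
step 0: (14, 1)  from 14·(1,0) + (0,1)
step 1: (29, 2)  from 2·(14,1) + (1,0)
…
step 3: (506, 35)  from 3·(159,11) + (29,2)
step 4: (1171, 81)  from 2·(506,35) + (159,11)
step 5: (4019, 278)  from 3·(1171,81) + (506,35)
step 6: (21266, 1471)  from 5·(4019,278) + (1171,81)
step 7: (46551, 3220)  from 2·(21266,1471) + (4019,278)
(x₁, y₁) = (46551, 3220);  46551² − 209·3220² = 1 ✓

46551 3220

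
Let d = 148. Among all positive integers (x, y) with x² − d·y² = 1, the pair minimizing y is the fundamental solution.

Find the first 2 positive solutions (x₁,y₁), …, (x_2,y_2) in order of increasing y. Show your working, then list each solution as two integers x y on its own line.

[12; 6,24] for √148; ℓ=2 ⇒ convergent index 1
i=0: a=12 ⇒ p=12, q=1
i=1: a=6 ⇒ p=73, q=6
(x₁, y₁) = (73, 6);  73² − 148·6² = 1 ✓
(x_2, y_2) = (73·73 + 148·6·6, 73·6 + 6·73) = (10657, 876)

73 6
10657 876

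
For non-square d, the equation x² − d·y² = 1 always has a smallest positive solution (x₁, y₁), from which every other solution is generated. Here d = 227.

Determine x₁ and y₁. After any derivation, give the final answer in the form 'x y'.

√227 = [15; 15,30, …], period ℓ=2 (even) → k=1
step 0: (15, 1)  from 15·(1,0) + (0,1)
step 1: (226, 15)  from 15·(15,1) + (1,0)
fundamental: x₁=226, y₁=15  (since 51076 − 227·225 = 1)

226 15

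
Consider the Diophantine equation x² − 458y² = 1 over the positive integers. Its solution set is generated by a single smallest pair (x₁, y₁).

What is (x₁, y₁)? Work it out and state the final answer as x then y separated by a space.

d=458: √d = [21; 2,2,42] (ℓ=3, odd), read p_5/q_5
step 0: (21, 1)  from 21·(1,0) + (0,1)
…
step 4: (9181, 429)  from 2·(4537,212) + (107,5)
step 5: (22899, 1070)  from 2·(9181,429) + (4537,212)
→ (22899, 1070).  Check: 22899²=524364201, 458·1070²=524364200, difference 1.

22899 1070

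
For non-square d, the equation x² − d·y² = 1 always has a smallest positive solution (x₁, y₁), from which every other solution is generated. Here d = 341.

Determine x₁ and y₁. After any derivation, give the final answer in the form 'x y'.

√341 → a₀=18, period (2,6,1,8,2,…,6,2,36); ℓ=14 even so k=13
step 0: (18, 1)  from 18·(1,0) + (0,1)
step 1: (37, 2)  from 2·(18,1) + (1,0)
…
step 3: (277, 15)  from 1·(240,13) + (37,2)
…
step 5: (5189, 281)  from 2·(2456,133) + (277,15)
step 6: (7645, 414)  from 1·(5189,281) + (2456,133)
…
step 9: (76727, 4155)  from 2·(28124,1523) + (20479,1109)
step 10: (641940, 34763)  from 8·(76727,4155) + (28124,1523)
step 11: (718667, 38918)  from 1·(641940,34763) + (76727,4155)
step 12: (4953942, 268271)  from 6·(718667,38918) + (641940,34763)
step 13: (10626551, 575460)  from 2·(4953942,268271) + (718667,38918)
(x₁, y₁) = (10626551, 575460);  10626551² − 341·575460² = 1 ✓

10626551 575460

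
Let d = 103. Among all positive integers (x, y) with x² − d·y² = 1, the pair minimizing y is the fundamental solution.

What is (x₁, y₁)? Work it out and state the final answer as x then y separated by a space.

d=103: √d = [10; 6,1,2,1,1,9,1,1,2,1,6,20] (ℓ=12, even), read p_11/q_11
k=0  a_k=10  p_k/q_k = 10/1
k=1  a_k=6  p_k/q_k = 61/6
…
k=3  a_k=2  p_k/q_k = 203/20
k=4  a_k=1  p_k/q_k = 274/27
k=5  a_k=1  p_k/q_k = 477/47
k=6  a_k=9  p_k/q_k = 4567/450
k=7  a_k=1  p_k/q_k = 5044/497
…
k=10  a_k=1  p_k/q_k = 33877/3338
k=11  a_k=6  p_k/q_k = 227528/22419
fundamental: x₁=227528, y₁=22419  (since 51768990784 − 103·502611561 = 1)

227528 22419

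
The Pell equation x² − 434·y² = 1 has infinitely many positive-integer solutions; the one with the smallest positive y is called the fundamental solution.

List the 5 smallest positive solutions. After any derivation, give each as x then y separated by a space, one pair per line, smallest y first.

d=434: √d = [20; 1,4,1,40] (ℓ=4, even), read p_3/q_3
i=0: a=20 ⇒ p=20, q=1
…
i=2: a=4 ⇒ p=104, q=5
i=3: a=1 ⇒ p=125, q=6
→ (125, 6).  Check: 125²=15625, 434·6²=15624, difference 1.
n=2: (125,6)∘(125,6) = (125·125+434·6·6, 125·6+6·125) = (31249,1500)
n=3: (31249,1500)∘(125,6) = (125·31249+434·6·1500, 125·1500+6·31249) = (7812125,374994)
n=4: (7812125,374994)∘(125,6) = (125·7812125+434·6·374994, 125·374994+6·7812125) = (1953000001,93747000)
n=5: (1953000001,93747000)∘(125,6) = (125·1953000001+434·6·93747000, 125·93747000+6·1953000001) = (488242188125,23436375006)

125 6
31249 1500
7812125 374994
1953000001 93747000
488242188125 23436375006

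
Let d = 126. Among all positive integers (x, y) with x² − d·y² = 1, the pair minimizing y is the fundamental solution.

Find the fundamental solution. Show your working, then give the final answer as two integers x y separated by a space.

449 40

d=126: √d = [11; 4,2,4,22] (ℓ=4, even), read p_3/q_3
i=0: a=11 ⇒ p=11, q=1
i=1: a=4 ⇒ p=45, q=4
i=2: a=2 ⇒ p=101, q=9
i=3: a=4 ⇒ p=449, q=40
(x₁, y₁) = (449, 40);  449² − 126·40² = 1 ✓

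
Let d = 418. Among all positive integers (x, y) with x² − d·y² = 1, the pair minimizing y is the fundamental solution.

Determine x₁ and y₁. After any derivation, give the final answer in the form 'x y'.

33857 1656

√418 = [20; 2,4,20,4,2,40, …], period ℓ=6 (even) → k=5
step 0: (20, 1)  from 20·(1,0) + (0,1)
step 1: (41, 2)  from 2·(20,1) + (1,0)
step 2: (184, 9)  from 4·(41,2) + (20,1)
…
step 4: (15068, 737)  from 4·(3721,182) + (184,9)
step 5: (33857, 1656)  from 2·(15068,737) + (3721,182)
→ (33857, 1656).  Check: 33857²=1146296449, 418·1656²=1146296448, difference 1.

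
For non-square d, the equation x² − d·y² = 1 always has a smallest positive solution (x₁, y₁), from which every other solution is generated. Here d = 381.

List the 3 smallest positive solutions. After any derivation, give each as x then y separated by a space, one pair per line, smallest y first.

√381 → a₀=19, period (1,1,12,1,1,38); ℓ=6 even so k=5
i=0: a=19 ⇒ p=19, q=1
…
i=2: a=1 ⇒ p=39, q=2
i=3: a=12 ⇒ p=488, q=25
i=4: a=1 ⇒ p=527, q=27
i=5: a=1 ⇒ p=1015, q=52
→ (1015, 52).  Check: 1015²=1030225, 381·52²=1030224, difference 1.
(1015+52√381)^2 = 2060449 + 105560√381
(1015+52√381)^3 = 4182710455 + 214286748√381

1015 52
2060449 105560
4182710455 214286748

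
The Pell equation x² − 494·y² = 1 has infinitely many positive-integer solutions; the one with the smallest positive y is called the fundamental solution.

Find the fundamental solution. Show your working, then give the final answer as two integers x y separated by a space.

73035 3286

√494 → a₀=22, period (4,2,2,1,2,1,2,2,4,44); ℓ=10 even so k=9
i=0: a=22 ⇒ p=22, q=1
i=1: a=4 ⇒ p=89, q=4
i=2: a=2 ⇒ p=200, q=9
i=3: a=2 ⇒ p=489, q=22
i=4: a=1 ⇒ p=689, q=31
i=5: a=2 ⇒ p=1867, q=84
i=6: a=1 ⇒ p=2556, q=115
i=7: a=2 ⇒ p=6979, q=314
i=8: a=2 ⇒ p=16514, q=743
i=9: a=4 ⇒ p=73035, q=3286
fundamental: x₁=73035, y₁=3286  (since 5334111225 − 494·10797796 = 1)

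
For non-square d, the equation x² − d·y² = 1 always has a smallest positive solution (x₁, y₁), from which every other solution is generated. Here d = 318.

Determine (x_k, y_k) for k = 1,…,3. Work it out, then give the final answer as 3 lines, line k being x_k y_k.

107 6
22897 1284
4899851 274770

d=318: √d = [17; 1,4,1,34] (ℓ=4, even), read p_3/q_3
k=0  a_k=17  p_k/q_k = 17/1
…
k=2  a_k=4  p_k/q_k = 89/5
k=3  a_k=1  p_k/q_k = 107/6
(x₁, y₁) = (107, 6);  107² − 318·6² = 1 ✓
n=2: (107,6)∘(107,6) = (107·107+318·6·6, 107·6+6·107) = (22897,1284)
n=3: (22897,1284)∘(107,6) = (107·22897+318·6·1284, 107·1284+6·22897) = (4899851,274770)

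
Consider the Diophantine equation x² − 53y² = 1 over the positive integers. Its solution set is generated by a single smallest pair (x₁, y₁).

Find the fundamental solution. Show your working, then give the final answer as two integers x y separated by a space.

[7; 3,1,1,3,14] for √53; ℓ=5 ⇒ convergent index 9
k=0  a_k=7  p_k/q_k = 7/1
k=1  a_k=3  p_k/q_k = 22/3
…
k=3  a_k=1  p_k/q_k = 51/7
k=4  a_k=3  p_k/q_k = 182/25
k=5  a_k=14  p_k/q_k = 2599/357
k=6  a_k=3  p_k/q_k = 7979/1096
…
k=8  a_k=1  p_k/q_k = 18557/2549
k=9  a_k=3  p_k/q_k = 66249/9100
→ (66249, 9100).  Check: 66249²=4388930001, 53·9100²=4388930000, difference 1.

66249 9100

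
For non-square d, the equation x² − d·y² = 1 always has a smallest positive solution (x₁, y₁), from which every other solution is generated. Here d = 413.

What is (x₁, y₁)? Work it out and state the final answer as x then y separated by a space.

113399 5580

[20; 3,9,1,4,1,9,3,40] for √413; ℓ=8 ⇒ convergent index 7
a_0=20:  p_0=20·1+0=20,  q_0=20·0+1=1
…
a_3=1:  p_3=1·569+61=630,  q_3=1·28+3=31
…
a_6=9:  p_6=9·3719+3089=36560,  q_6=9·183+152=1799
a_7=3:  p_7=3·36560+3719=113399,  q_7=3·1799+183=5580
fundamental: x₁=113399, y₁=5580  (since 12859333201 − 413·31136400 = 1)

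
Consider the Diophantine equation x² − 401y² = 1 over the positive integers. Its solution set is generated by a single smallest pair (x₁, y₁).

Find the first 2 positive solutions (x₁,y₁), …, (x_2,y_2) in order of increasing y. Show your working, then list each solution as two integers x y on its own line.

√401 → a₀=20, period (40); ℓ=1 odd so k=1
i=0: a=20 ⇒ p=20, q=1
i=1: a=40 ⇒ p=801, q=40
fundamental: x₁=801, y₁=40  (since 641601 − 401·1600 = 1)
n=2: (801,40)∘(801,40) = (801·801+401·40·40, 801·40+40·801) = (1283201,64080)

801 40
1283201 64080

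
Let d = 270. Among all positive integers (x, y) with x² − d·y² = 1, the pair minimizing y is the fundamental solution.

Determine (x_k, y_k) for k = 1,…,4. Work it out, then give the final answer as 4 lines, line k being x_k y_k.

d=270: √d = [16; 2,3,6,3,2,32] (ℓ=6, even), read p_5/q_5
k=0  a_k=16  p_k/q_k = 16/1
k=1  a_k=2  p_k/q_k = 33/2
k=2  a_k=3  p_k/q_k = 115/7
k=3  a_k=6  p_k/q_k = 723/44
k=4  a_k=3  p_k/q_k = 2284/139
k=5  a_k=2  p_k/q_k = 5291/322
→ (5291, 322).  Check: 5291²=27994681, 270·322²=27994680, difference 1.
n=2: (5291,322)∘(5291,322) = (5291·5291+270·322·322, 5291·322+322·5291) = (55989361,3407404)
n=3: (55989361,3407404)∘(5291,322) = (5291·55989361+270·322·3407404, 5291·3407404+322·55989361) = (592479412811,36057148806)
n=4: (592479412811,36057148806)∘(5291,322) = (5291·592479412811+270·322·36057148806, 5291·36057148806+322·592479412811) = (6269617090376641,381556745257688)

5291 322
55989361 3407404
592479412811 36057148806
6269617090376641 381556745257688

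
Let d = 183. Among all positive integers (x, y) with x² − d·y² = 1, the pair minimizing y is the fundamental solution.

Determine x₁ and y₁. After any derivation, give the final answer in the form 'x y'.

√183 = [13; 1,1,8,1,1,26, …], period ℓ=6 (even) → k=5
a_0=13:  p_0=13·1+0=13,  q_0=13·0+1=1
…
a_3=8:  p_3=8·27+14=230,  q_3=8·2+1=17
a_4=1:  p_4=1·230+27=257,  q_4=1·17+2=19
a_5=1:  p_5=1·257+230=487,  q_5=1·19+17=36
→ (487, 36).  Check: 487²=237169, 183·36²=237168, difference 1.

487 36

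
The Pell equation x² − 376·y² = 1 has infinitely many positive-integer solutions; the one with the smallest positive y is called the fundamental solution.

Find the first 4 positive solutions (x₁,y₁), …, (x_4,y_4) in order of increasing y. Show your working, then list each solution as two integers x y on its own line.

[19; 2,1,1,3,1,…,1,2,38] for √376; ℓ=16 ⇒ convergent index 15
i=0: a=19 ⇒ p=19, q=1
i=1: a=2 ⇒ p=39, q=2
…
i=4: a=3 ⇒ p=349, q=18
i=5: a=1 ⇒ p=446, q=23
i=6: a=2 ⇒ p=1241, q=64
…
i=8: a=4 ⇒ p=12953, q=668
…
i=12: a=3 ⇒ p=368986, q=19029
i=13: a=1 ⇒ p=468441, q=24158
i=14: a=1 ⇒ p=837427, q=43187
i=15: a=2 ⇒ p=2143295, q=110532
(x₁, y₁) = (2143295, 110532);  2143295² − 376·110532² = 1 ✓
k=2:  x_2 = 2143295·2143295+376·110532·110532 = 9187426914049,  y_2 = 2143295·110532+110532·2143295 = 473805365880
k=3:  x_3 = 2143295·9187426914049+376·110532·473805365880 = 39382732335491159615,  y_3 = 2143295·473805365880+110532·9187426914049 = 2031009343327438668
k=4:  x_4 = 2143295·39382732335491159615+376·110532·2031009343327438668 = 168817626601983862467148801,  y_4 = 2143295·2031009343327438668+110532·39382732335491159615 = 8706104341013491514496240

2143295 110532
9187426914049 473805365880
39382732335491159615 2031009343327438668
168817626601983862467148801 8706104341013491514496240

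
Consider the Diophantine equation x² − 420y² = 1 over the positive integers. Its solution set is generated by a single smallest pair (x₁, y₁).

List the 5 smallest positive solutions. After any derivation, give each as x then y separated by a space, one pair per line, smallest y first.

41 2
3361 164
275561 13446
22592641 1102408
1852321001 90384010

√420 → a₀=20, period (2,40); ℓ=2 even so k=1
k=0  a_k=20  p_k/q_k = 20/1
k=1  a_k=2  p_k/q_k = 41/2
→ (41, 2).  Check: 41²=1681, 420·2²=1680, difference 1.
(x_2, y_2) = (41·41 + 420·2·2, 41·2 + 2·41) = (3361, 164)
(x_3, y_3) = (41·3361 + 420·2·164, 41·164 + 2·3361) = (275561, 13446)
(x_4, y_4) = (41·275561 + 420·2·13446, 41·13446 + 2·275561) = (22592641, 1102408)
(x_5, y_5) = (41·22592641 + 420·2·1102408, 41·1102408 + 2·22592641) = (1852321001, 90384010)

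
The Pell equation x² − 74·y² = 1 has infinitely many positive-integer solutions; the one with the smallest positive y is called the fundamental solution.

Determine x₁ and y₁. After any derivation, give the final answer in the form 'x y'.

d=74: √d = [8; 1,1,1,1,16] (ℓ=5, odd), read p_9/q_9
a_0=8:  p_0=8·1+0=8,  q_0=8·0+1=1
…
a_5=16:  p_5=16·43+26=714,  q_5=16·5+3=83
…
a_8=1:  p_8=1·1471+757=2228,  q_8=1·171+88=259
a_9=1:  p_9=1·2228+1471=3699,  q_9=1·259+171=430
→ (3699, 430).  Check: 3699²=13682601, 74·430²=13682600, difference 1.

3699 430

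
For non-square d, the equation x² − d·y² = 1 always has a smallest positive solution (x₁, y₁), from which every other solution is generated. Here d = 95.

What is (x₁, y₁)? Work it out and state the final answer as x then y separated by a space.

d=95: √d = [9; 1,2,1,18] (ℓ=4, even), read p_3/q_3
step 0: (9, 1)  from 9·(1,0) + (0,1)
…
step 2: (29, 3)  from 2·(10,1) + (9,1)
step 3: (39, 4)  from 1·(29,3) + (10,1)
→ (39, 4).  Check: 39²=1521, 95·4²=1520, difference 1.

39 4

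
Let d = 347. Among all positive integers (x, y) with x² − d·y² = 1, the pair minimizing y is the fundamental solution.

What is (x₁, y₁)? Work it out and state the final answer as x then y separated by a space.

d=347: √d = [18; 1,1,1,2,4,…,1,1,36] (ℓ=14, even), read p_13/q_13
step 0: (18, 1)  from 18·(1,0) + (0,1)
…
step 2: (37, 2)  from 1·(19,1) + (18,1)
step 3: (56, 3)  from 1·(37,2) + (19,1)
step 4: (149, 8)  from 2·(56,3) + (37,2)
step 5: (652, 35)  from 4·(149,8) + (56,3)
step 6: (801, 43)  from 1·(652,35) + (149,8)
…
step 12: (402885, 21628)  from 1·(238717,12815) + (164168,8813)
step 13: (641602, 34443)  from 1·(402885,21628) + (238717,12815)
→ (641602, 34443).  Check: 641602²=411653126404, 347·34443²=411653126403, difference 1.

641602 34443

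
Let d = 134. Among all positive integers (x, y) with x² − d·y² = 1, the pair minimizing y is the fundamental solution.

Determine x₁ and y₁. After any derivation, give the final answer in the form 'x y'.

[11; 1,1,2,1,3,…,1,1,22] for √134; ℓ=14 ⇒ convergent index 13
step 0: (11, 1)  from 11·(1,0) + (0,1)
step 1: (12, 1)  from 1·(11,1) + (1,0)
step 2: (23, 2)  from 1·(12,1) + (11,1)
step 3: (58, 5)  from 2·(23,2) + (12,1)
step 4: (81, 7)  from 1·(58,5) + (23,2)
…
step 6: (382, 33)  from 1·(301,26) + (81,7)
step 7: (4121, 356)  from 10·(382,33) + (301,26)
…
step 9: (17630, 1523)  from 3·(4503,389) + (4121,356)
…
step 11: (61896, 5347)  from 2·(22133,1912) + (17630,1523)
step 12: (84029, 7259)  from 1·(61896,5347) + (22133,1912)
step 13: (145925, 12606)  from 1·(84029,7259) + (61896,5347)
fundamental: x₁=145925, y₁=12606  (since 21294105625 − 134·158911236 = 1)

145925 12606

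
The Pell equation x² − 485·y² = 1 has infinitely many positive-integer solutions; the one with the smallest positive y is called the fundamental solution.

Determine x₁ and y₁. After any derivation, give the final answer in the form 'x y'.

[22; 44] for √485; ℓ=1 ⇒ convergent index 1
i=0: a=22 ⇒ p=22, q=1
i=1: a=44 ⇒ p=969, q=44
→ (969, 44).  Check: 969²=938961, 485·44²=938960, difference 1.

969 44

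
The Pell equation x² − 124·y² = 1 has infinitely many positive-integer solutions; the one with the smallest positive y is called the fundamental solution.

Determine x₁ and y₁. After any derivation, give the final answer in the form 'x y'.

4620799 414960

√124 = [11; 7,2,1,1,1,…,2,7,22, …], period ℓ=16 (even) → k=15
i=0: a=11 ⇒ p=11, q=1
…
i=2: a=2 ⇒ p=167, q=15
…
i=7: a=1 ⇒ p=3040, q=273
i=8: a=4 ⇒ p=14543, q=1306
i=9: a=1 ⇒ p=17583, q=1579
i=10: a=3 ⇒ p=67292, q=6043
i=11: a=1 ⇒ p=84875, q=7622
i=12: a=1 ⇒ p=152167, q=13665
i=13: a=1 ⇒ p=237042, q=21287
i=14: a=2 ⇒ p=626251, q=56239
i=15: a=7 ⇒ p=4620799, q=414960
fundamental: x₁=4620799, y₁=414960  (since 21351783398401 − 124·172191801600 = 1)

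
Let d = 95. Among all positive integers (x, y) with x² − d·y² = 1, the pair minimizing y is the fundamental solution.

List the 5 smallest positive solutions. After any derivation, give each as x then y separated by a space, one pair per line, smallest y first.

39 4
3041 312
237159 24332
18495361 1897584
1442400999 147987220

√95 → a₀=9, period (1,2,1,18); ℓ=4 even so k=3
a_0=9:  p_0=9·1+0=9,  q_0=9·0+1=1
a_1=1:  p_1=1·9+1=10,  q_1=1·1+0=1
a_2=2:  p_2=2·10+9=29,  q_2=2·1+1=3
a_3=1:  p_3=1·29+10=39,  q_3=1·3+1=4
→ (39, 4).  Check: 39²=1521, 95·4²=1520, difference 1.
(39+4√95)^2 = 3041 + 312√95
(39+4√95)^3 = 237159 + 24332√95
(39+4√95)^4 = 18495361 + 1897584√95
(39+4√95)^5 = 1442400999 + 147987220√95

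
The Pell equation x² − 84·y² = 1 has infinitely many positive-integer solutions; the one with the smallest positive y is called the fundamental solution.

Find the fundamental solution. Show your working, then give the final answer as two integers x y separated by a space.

[9; 6,18] for √84; ℓ=2 ⇒ convergent index 1
k=0  a_k=9  p_k/q_k = 9/1
k=1  a_k=6  p_k/q_k = 55/6
→ (55, 6).  Check: 55²=3025, 84·6²=3024, difference 1.

55 6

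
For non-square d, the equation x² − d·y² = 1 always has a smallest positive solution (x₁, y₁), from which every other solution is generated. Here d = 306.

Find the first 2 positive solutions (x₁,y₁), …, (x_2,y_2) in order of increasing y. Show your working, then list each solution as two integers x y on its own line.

35 2
2449 140

√306 → a₀=17, period (2,34); ℓ=2 even so k=1
a_0=17:  p_0=17·1+0=17,  q_0=17·0+1=1
a_1=2:  p_1=2·17+1=35,  q_1=2·1+0=2
→ (35, 2).  Check: 35²=1225, 306·2²=1224, difference 1.
n=2: (35,2)∘(35,2) = (35·35+306·2·2, 35·2+2·35) = (2449,140)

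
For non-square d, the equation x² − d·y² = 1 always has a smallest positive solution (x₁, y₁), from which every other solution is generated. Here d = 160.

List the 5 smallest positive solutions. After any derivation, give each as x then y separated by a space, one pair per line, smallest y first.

√160 → a₀=12, period (1,1,1,5,1,1,1,24); ℓ=8 even so k=7
k=0  a_k=12  p_k/q_k = 12/1
k=1  a_k=1  p_k/q_k = 13/1
k=2  a_k=1  p_k/q_k = 25/2
…
k=4  a_k=5  p_k/q_k = 215/17
k=5  a_k=1  p_k/q_k = 253/20
k=6  a_k=1  p_k/q_k = 468/37
k=7  a_k=1  p_k/q_k = 721/57
→ (721, 57).  Check: 721²=519841, 160·57²=519840, difference 1.
(x_2, y_2) = (721·721 + 160·57·57, 721·57 + 57·721) = (1039681, 82194)
(x_3, y_3) = (721·1039681 + 160·57·82194, 721·82194 + 57·1039681) = (1499219281, 118523691)
(x_4, y_4) = (721·1499219281 + 160·57·118523691, 721·118523691 + 57·1499219281) = (2161873163521, 170911080228)
(x_5, y_5) = (721·2161873163521 + 160·57·170911080228, 721·170911080228 + 57·2161873163521) = (3117419602578001, 246453659165085)

721 57
1039681 82194
1499219281 118523691
2161873163521 170911080228
3117419602578001 246453659165085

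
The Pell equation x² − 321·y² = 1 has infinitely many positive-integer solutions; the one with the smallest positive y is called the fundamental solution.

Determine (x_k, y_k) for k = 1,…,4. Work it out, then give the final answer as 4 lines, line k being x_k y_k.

215 12
92449 5160
39752855 2218788
17093635201 954073680

√321 → a₀=17, period (1,10,1,34); ℓ=4 even so k=3
step 0: (17, 1)  from 17·(1,0) + (0,1)
…
step 2: (197, 11)  from 10·(18,1) + (17,1)
step 3: (215, 12)  from 1·(197,11) + (18,1)
fundamental: x₁=215, y₁=12  (since 46225 − 321·144 = 1)
(215+12√321)^2 = 92449 + 5160√321
(215+12√321)^3 = 39752855 + 2218788√321
(215+12√321)^4 = 17093635201 + 954073680√321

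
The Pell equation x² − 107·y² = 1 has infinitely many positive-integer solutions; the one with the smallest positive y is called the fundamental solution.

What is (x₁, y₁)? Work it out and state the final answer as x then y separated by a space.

962 93

√107 → a₀=10, period (2,1,9,1,2,20); ℓ=6 even so k=5
a_0=10:  p_0=10·1+0=10,  q_0=10·0+1=1
a_1=2:  p_1=2·10+1=21,  q_1=2·1+0=2
a_2=1:  p_2=1·21+10=31,  q_2=1·2+1=3
a_3=9:  p_3=9·31+21=300,  q_3=9·3+2=29
a_4=1:  p_4=1·300+31=331,  q_4=1·29+3=32
a_5=2:  p_5=2·331+300=962,  q_5=2·32+29=93
→ (962, 93).  Check: 962²=925444, 107·93²=925443, difference 1.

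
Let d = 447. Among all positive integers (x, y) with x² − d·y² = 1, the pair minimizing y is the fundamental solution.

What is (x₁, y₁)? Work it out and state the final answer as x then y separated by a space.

√447 = [21; 7,42, …], period ℓ=2 (even) → k=1
step 0: (21, 1)  from 21·(1,0) + (0,1)
step 1: (148, 7)  from 7·(21,1) + (1,0)
fundamental: x₁=148, y₁=7  (since 21904 − 447·49 = 1)

148 7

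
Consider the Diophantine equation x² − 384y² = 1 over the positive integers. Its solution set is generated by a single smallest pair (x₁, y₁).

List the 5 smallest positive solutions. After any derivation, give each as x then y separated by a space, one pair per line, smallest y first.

4801 245
46099201 2352490
442644523201 22588608735
4250272665676801 216895818720980
40811117693184120001 2082633628770241225

√384 = [19; 1,1,2,9,2,1,1,38, …], period ℓ=8 (even) → k=7
i=0: a=19 ⇒ p=19, q=1
…
i=2: a=1 ⇒ p=39, q=2
…
i=4: a=9 ⇒ p=921, q=47
i=5: a=2 ⇒ p=1940, q=99
i=6: a=1 ⇒ p=2861, q=146
i=7: a=1 ⇒ p=4801, q=245
fundamental: x₁=4801, y₁=245  (since 23049601 − 384·60025 = 1)
(4801+245√384)^2 = 46099201 + 2352490√384
(4801+245√384)^3 = 442644523201 + 22588608735√384
(4801+245√384)^4 = 4250272665676801 + 216895818720980√384
(4801+245√384)^5 = 40811117693184120001 + 2082633628770241225√384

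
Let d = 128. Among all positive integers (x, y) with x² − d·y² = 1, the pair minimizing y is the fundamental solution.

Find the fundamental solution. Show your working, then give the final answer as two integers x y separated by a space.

√128 → a₀=11, period (3,5,3,22); ℓ=4 even so k=3
i=0: a=11 ⇒ p=11, q=1
…
i=2: a=5 ⇒ p=181, q=16
i=3: a=3 ⇒ p=577, q=51
→ (577, 51).  Check: 577²=332929, 128·51²=332928, difference 1.

577 51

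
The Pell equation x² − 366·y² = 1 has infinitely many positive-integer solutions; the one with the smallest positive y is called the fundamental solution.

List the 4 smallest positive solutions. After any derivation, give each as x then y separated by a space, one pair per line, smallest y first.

907925 47458
1648655611249 86176609300
2993711291685588725 156483795997357542
5436130649005627630680001 284151100961715516031400

√366 → a₀=19, period (7,1,1,1,2,12,2,1,1,1,7,38); ℓ=12 even so k=11
step 0: (19, 1)  from 19·(1,0) + (0,1)
step 1: (134, 7)  from 7·(19,1) + (1,0)
step 2: (153, 8)  from 1·(134,7) + (19,1)
…
step 5: (1167, 61)  from 2·(440,23) + (287,15)
…
step 9: (74554, 3897)  from 1·(44499,2326) + (30055,1571)
step 10: (119053, 6223)  from 1·(74554,3897) + (44499,2326)
step 11: (907925, 47458)  from 7·(119053,6223) + (74554,3897)
→ (907925, 47458).  Check: 907925²=824327805625, 366·47458²=824327805624, difference 1.
(x_2, y_2) = (907925·907925 + 366·47458·47458, 907925·47458 + 47458·907925) = (1648655611249, 86176609300)
(x_3, y_3) = (907925·1648655611249 + 366·47458·86176609300, 907925·86176609300 + 47458·1648655611249) = (2993711291685588725, 156483795997357542)
(x_4, y_4) = (907925·2993711291685588725 + 366·47458·156483795997357542, 907925·156483795997357542 + 47458·2993711291685588725) = (5436130649005627630680001, 284151100961715516031400)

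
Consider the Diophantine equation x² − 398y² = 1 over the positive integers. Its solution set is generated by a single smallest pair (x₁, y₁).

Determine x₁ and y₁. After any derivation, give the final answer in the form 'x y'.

√398 = [19; 1,18,1,38, …], period ℓ=4 (even) → k=3
k=0  a_k=19  p_k/q_k = 19/1
…
k=2  a_k=18  p_k/q_k = 379/19
k=3  a_k=1  p_k/q_k = 399/20
fundamental: x₁=399, y₁=20  (since 159201 − 398·400 = 1)

399 20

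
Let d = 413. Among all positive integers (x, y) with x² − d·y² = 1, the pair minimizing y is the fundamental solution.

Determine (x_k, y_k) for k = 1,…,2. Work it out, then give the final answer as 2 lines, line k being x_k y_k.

113399 5580
25718666401 1265532840

√413 = [20; 3,9,1,4,1,9,3,40, …], period ℓ=8 (even) → k=7
step 0: (20, 1)  from 20·(1,0) + (0,1)
step 1: (61, 3)  from 3·(20,1) + (1,0)
…
step 3: (630, 31)  from 1·(569,28) + (61,3)
…
step 5: (3719, 183)  from 1·(3089,152) + (630,31)
step 6: (36560, 1799)  from 9·(3719,183) + (3089,152)
step 7: (113399, 5580)  from 3·(36560,1799) + (3719,183)
→ (113399, 5580).  Check: 113399²=12859333201, 413·5580²=12859333200, difference 1.
n=2: (113399,5580)∘(113399,5580) = (113399·113399+413·5580·5580, 113399·5580+5580·113399) = (25718666401,1265532840)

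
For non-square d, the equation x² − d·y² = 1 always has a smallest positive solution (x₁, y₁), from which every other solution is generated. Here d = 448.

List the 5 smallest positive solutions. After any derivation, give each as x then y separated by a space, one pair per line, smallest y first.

√448 = [21; 6,42, …], period ℓ=2 (even) → k=1
a_0=21:  p_0=21·1+0=21,  q_0=21·0+1=1
a_1=6:  p_1=6·21+1=127,  q_1=6·1+0=6
fundamental: x₁=127, y₁=6  (since 16129 − 448·36 = 1)
n=2: (127,6)∘(127,6) = (127·127+448·6·6, 127·6+6·127) = (32257,1524)
n=3: (32257,1524)∘(127,6) = (127·32257+448·6·1524, 127·1524+6·32257) = (8193151,387090)
n=4: (8193151,387090)∘(127,6) = (127·8193151+448·6·387090, 127·387090+6·8193151) = (2081028097,98319336)
n=5: (2081028097,98319336)∘(127,6) = (127·2081028097+448·6·98319336, 127·98319336+6·2081028097) = (528572943487,24972724254)

127 6
32257 1524
8193151 387090
2081028097 98319336
528572943487 24972724254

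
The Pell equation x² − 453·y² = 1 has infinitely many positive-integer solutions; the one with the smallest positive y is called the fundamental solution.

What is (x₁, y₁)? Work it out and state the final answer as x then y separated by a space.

√453 = [21; 3,1,1,10,14,10,1,1,3,42, …], period ℓ=10 (even) → k=9
a_0=21:  p_0=21·1+0=21,  q_0=21·0+1=1
a_1=3:  p_1=3·21+1=64,  q_1=3·1+0=3
…
a_4=10:  p_4=10·149+85=1575,  q_4=10·7+4=74
…
a_7=1:  p_7=1·223565+22199=245764,  q_7=1·10504+1043=11547
a_8=1:  p_8=1·245764+223565=469329,  q_8=1·11547+10504=22051
a_9=3:  p_9=3·469329+245764=1653751,  q_9=3·22051+11547=77700
fundamental: x₁=1653751, y₁=77700  (since 2734892370001 − 453·6037290000 = 1)

1653751 77700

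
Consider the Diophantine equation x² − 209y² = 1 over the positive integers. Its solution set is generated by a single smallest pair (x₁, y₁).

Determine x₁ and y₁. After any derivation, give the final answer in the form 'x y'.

√209 → a₀=14, period (2,5,3,2,3,5,2,28); ℓ=8 even so k=7
step 0: (14, 1)  from 14·(1,0) + (0,1)
…
step 3: (506, 35)  from 3·(159,11) + (29,2)
…
step 5: (4019, 278)  from 3·(1171,81) + (506,35)
step 6: (21266, 1471)  from 5·(4019,278) + (1171,81)
step 7: (46551, 3220)  from 2·(21266,1471) + (4019,278)
→ (46551, 3220).  Check: 46551²=2166995601, 209·3220²=2166995600, difference 1.

46551 3220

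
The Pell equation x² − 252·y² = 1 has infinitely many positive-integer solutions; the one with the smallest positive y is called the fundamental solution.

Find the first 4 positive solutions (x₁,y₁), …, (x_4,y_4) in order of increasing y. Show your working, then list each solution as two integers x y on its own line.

127 8
32257 2032
8193151 516120
2081028097 131092448

[15; 1,6,1,30] for √252; ℓ=4 ⇒ convergent index 3
i=0: a=15 ⇒ p=15, q=1
…
i=2: a=6 ⇒ p=111, q=7
i=3: a=1 ⇒ p=127, q=8
(x₁, y₁) = (127, 8);  127² − 252·8² = 1 ✓
(127+8√252)^2 = 32257 + 2032√252
(127+8√252)^3 = 8193151 + 516120√252
(127+8√252)^4 = 2081028097 + 131092448√252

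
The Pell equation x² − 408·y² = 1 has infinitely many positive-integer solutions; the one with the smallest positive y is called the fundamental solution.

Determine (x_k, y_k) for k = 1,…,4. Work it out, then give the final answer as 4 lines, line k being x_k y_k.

101 5
20401 1010
4120901 204015
832401601 41210020

√408 → a₀=20, period (5,40); ℓ=2 even so k=1
a_0=20:  p_0=20·1+0=20,  q_0=20·0+1=1
a_1=5:  p_1=5·20+1=101,  q_1=5·1+0=5
(x₁, y₁) = (101, 5);  101² − 408·5² = 1 ✓
(101+5√408)^2 = 20401 + 1010√408
(101+5√408)^3 = 4120901 + 204015√408
(101+5√408)^4 = 832401601 + 41210020√408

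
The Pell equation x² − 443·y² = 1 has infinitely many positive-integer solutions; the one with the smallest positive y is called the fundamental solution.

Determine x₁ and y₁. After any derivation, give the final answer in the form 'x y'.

442 21

[21; 21,42] for √443; ℓ=2 ⇒ convergent index 1
step 0: (21, 1)  from 21·(1,0) + (0,1)
step 1: (442, 21)  from 21·(21,1) + (1,0)
fundamental: x₁=442, y₁=21  (since 195364 − 443·441 = 1)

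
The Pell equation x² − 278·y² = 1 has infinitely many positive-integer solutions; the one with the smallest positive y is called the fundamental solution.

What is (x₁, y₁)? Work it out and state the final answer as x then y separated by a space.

2501 150

√278 = [16; 1,2,16,2,1,32, …], period ℓ=6 (even) → k=5
step 0: (16, 1)  from 16·(1,0) + (0,1)
step 1: (17, 1)  from 1·(16,1) + (1,0)
step 2: (50, 3)  from 2·(17,1) + (16,1)
step 3: (817, 49)  from 16·(50,3) + (17,1)
step 4: (1684, 101)  from 2·(817,49) + (50,3)
step 5: (2501, 150)  from 1·(1684,101) + (817,49)
→ (2501, 150).  Check: 2501²=6255001, 278·150²=6255000, difference 1.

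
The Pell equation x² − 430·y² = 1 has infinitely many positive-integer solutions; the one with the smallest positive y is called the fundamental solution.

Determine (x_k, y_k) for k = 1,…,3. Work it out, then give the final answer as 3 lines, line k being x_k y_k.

[20; 1,2,1,3,1,…,2,1,40] for √430; ℓ=14 ⇒ convergent index 13
a_0=20:  p_0=20·1+0=20,  q_0=20·0+1=1
a_1=1:  p_1=1·20+1=21,  q_1=1·1+0=1
…
a_3=1:  p_3=1·62+21=83,  q_3=1·3+1=4
a_4=3:  p_4=3·83+62=311,  q_4=3·4+3=15
a_5=1:  p_5=1·311+83=394,  q_5=1·15+4=19
a_6=6:  p_6=6·394+311=2675,  q_6=6·19+15=129
a_7=8:  p_7=8·2675+394=21794,  q_7=8·129+19=1051
a_8=6:  p_8=6·21794+2675=133439,  q_8=6·1051+129=6435
a_9=1:  p_9=1·133439+21794=155233,  q_9=1·6435+1051=7486
…
a_11=1:  p_11=1·599138+155233=754371,  q_11=1·28893+7486=36379
a_12=2:  p_12=2·754371+599138=2107880,  q_12=2·36379+28893=101651
a_13=1:  p_13=1·2107880+754371=2862251,  q_13=1·101651+36379=138030
→ (2862251, 138030).  Check: 2862251²=8192480787001, 430·138030²=8192480787000, difference 1.
k=2:  x_2 = 2862251·2862251+430·138030·138030 = 16384961574001,  y_2 = 2862251·138030+138030·2862251 = 790153011060
k=3:  x_3 = 2862251·16384961574001+430·138030·790153011060 = 93795745300289010251,  y_3 = 2862251·790153011060+138030·16384961574001 = 4523232492118854090

2862251 138030
16384961574001 790153011060
93795745300289010251 4523232492118854090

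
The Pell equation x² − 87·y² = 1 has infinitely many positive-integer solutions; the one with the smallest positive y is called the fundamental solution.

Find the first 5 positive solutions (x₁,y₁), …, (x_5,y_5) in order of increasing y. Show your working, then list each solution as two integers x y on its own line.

d=87: √d = [9; 3,18] (ℓ=2, even), read p_1/q_1
a_0=9:  p_0=9·1+0=9,  q_0=9·0+1=1
a_1=3:  p_1=3·9+1=28,  q_1=3·1+0=3
fundamental: x₁=28, y₁=3  (since 784 − 87·9 = 1)
k=2:  x_2 = 28·28+87·3·3 = 1567,  y_2 = 28·3+3·28 = 168
k=3:  x_3 = 28·1567+87·3·168 = 87724,  y_3 = 28·168+3·1567 = 9405
k=4:  x_4 = 28·87724+87·3·9405 = 4910977,  y_4 = 28·9405+3·87724 = 526512
k=5:  x_5 = 28·4910977+87·3·526512 = 274926988,  y_5 = 28·526512+3·4910977 = 29475267

28 3
1567 168
87724 9405
4910977 526512
274926988 29475267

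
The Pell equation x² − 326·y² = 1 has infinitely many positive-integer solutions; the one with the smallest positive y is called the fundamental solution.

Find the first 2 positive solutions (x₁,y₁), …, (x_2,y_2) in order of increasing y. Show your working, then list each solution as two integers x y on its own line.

d=326: √d = [18; 18,36] (ℓ=2, even), read p_1/q_1
step 0: (18, 1)  from 18·(1,0) + (0,1)
step 1: (325, 18)  from 18·(18,1) + (1,0)
fundamental: x₁=325, y₁=18  (since 105625 − 326·324 = 1)
(x_2, y_2) = (325·325 + 326·18·18, 325·18 + 18·325) = (211249, 11700)

325 18
211249 11700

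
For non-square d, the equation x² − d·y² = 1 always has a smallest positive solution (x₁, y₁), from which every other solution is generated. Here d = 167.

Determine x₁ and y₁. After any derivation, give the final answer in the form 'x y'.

168 13

√167 = [12; 1,11,1,24, …], period ℓ=4 (even) → k=3
step 0: (12, 1)  from 12·(1,0) + (0,1)
…
step 2: (155, 12)  from 11·(13,1) + (12,1)
step 3: (168, 13)  from 1·(155,12) + (13,1)
→ (168, 13).  Check: 168²=28224, 167·13²=28223, difference 1.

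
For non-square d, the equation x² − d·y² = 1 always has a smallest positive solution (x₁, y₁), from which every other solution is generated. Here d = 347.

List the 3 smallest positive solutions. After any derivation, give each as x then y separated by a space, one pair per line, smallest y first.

d=347: √d = [18; 1,1,1,2,4,…,1,1,36] (ℓ=14, even), read p_13/q_13
i=0: a=18 ⇒ p=18, q=1
i=1: a=1 ⇒ p=19, q=1
…
i=4: a=2 ⇒ p=149, q=8
i=5: a=4 ⇒ p=652, q=35
…
i=7: a=17 ⇒ p=14269, q=766
i=8: a=1 ⇒ p=15070, q=809
…
i=10: a=2 ⇒ p=164168, q=8813
…
i=12: a=1 ⇒ p=402885, q=21628
i=13: a=1 ⇒ p=641602, q=34443
(x₁, y₁) = (641602, 34443);  641602² − 347·34443² = 1 ✓
n=2: (641602,34443)∘(641602,34443) = (641602·641602+347·34443·34443, 641602·34443+34443·641602) = (823306252807,44197395372)
n=3: (823306252807,44197395372)∘(641602,34443) = (641602·823306252807+347·34443·44197395372, 641602·44197395372+34443·823306252807) = (1056469876826312026,56714274530897445)

641602 34443
823306252807 44197395372
1056469876826312026 56714274530897445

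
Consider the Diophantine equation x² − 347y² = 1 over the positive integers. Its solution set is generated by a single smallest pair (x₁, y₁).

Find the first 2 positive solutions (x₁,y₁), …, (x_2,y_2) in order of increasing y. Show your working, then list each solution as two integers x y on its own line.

[18; 1,1,1,2,4,…,1,1,36] for √347; ℓ=14 ⇒ convergent index 13
a_0=18:  p_0=18·1+0=18,  q_0=18·0+1=1
a_1=1:  p_1=1·18+1=19,  q_1=1·1+0=1
…
a_4=2:  p_4=2·56+37=149,  q_4=2·3+2=8
a_5=4:  p_5=4·149+56=652,  q_5=4·8+3=35
a_6=1:  p_6=1·652+149=801,  q_6=1·35+8=43
a_7=17:  p_7=17·801+652=14269,  q_7=17·43+35=766
a_8=1:  p_8=1·14269+801=15070,  q_8=1·766+43=809
a_9=4:  p_9=4·15070+14269=74549,  q_9=4·809+766=4002
…
a_11=1:  p_11=1·164168+74549=238717,  q_11=1·8813+4002=12815
a_12=1:  p_12=1·238717+164168=402885,  q_12=1·12815+8813=21628
a_13=1:  p_13=1·402885+238717=641602,  q_13=1·21628+12815=34443
(x₁, y₁) = (641602, 34443);  641602² − 347·34443² = 1 ✓
(641602+34443√347)^2 = 823306252807 + 44197395372√347

641602 34443
823306252807 44197395372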